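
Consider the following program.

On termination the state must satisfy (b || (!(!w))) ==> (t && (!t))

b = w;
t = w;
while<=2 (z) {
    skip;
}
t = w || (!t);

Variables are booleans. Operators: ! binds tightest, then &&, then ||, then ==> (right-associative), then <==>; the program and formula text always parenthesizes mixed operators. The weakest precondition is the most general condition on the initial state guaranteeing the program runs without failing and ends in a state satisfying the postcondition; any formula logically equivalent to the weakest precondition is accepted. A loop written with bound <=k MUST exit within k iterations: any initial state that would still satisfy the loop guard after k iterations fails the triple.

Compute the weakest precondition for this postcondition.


Working backward. After the program, the postcondition (b || (!(!w))) ==> (t && (!t)) must hold; in canonical form it is !(b || w).
Before t := w || (!t): !(b || w)
Before the loop (bound <=2), unroll the exhaustion recursion (WP_0 = exit-now case; WP_j = one more guarded iteration, up to j = 2):
  WP_0: (!z) && (!(b || w))
  WP_1: (z ==> ((!z) && (!(b || w)))) && ((!z) ==> (!(b || w)))
  WP_2: (z ==> ((z ==> ((!z) && (!(b || w)))) && ((!z) ==> (!(b || w))))) && ((!z) ==> (!(b || w)))
So before the loop: (z ==> ((z ==> ((!z) && (!(b || w)))) && ((!z) ==> (!(b || w))))) && ((!z) ==> (!(b || w)))
Before t := w: (z ==> ((z ==> ((!z) && (!(b || w)))) && ((!z) ==> (!(b || w))))) && ((!z) ==> (!(b || w)))
Before b := w: (z ==> ((z ==> ((!z) && (!w))) && ((!z) ==> (!w)))) && ((!z) ==> (!w))
Answer: WP = (z ==> ((z ==> ((!z) && (!w))) && ((!z) ==> (!w)))) && ((!z) ==> (!w))


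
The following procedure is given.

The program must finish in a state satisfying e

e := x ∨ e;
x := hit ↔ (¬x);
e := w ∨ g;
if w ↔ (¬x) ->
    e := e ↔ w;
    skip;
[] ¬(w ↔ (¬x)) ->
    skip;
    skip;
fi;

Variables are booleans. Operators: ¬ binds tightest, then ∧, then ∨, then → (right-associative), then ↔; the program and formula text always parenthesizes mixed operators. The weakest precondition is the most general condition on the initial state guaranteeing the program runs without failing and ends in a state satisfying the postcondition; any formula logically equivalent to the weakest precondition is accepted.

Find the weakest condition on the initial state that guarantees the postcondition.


Working backward. After the program, e must hold.
Then branch requires e ↔ w; else branch requires e.
Before the if: ((w ↔ (¬x)) → (e ↔ w)) ∧ ((¬(w ↔ (¬x))) → e)
Before e := w ∨ g: ((w ↔ (¬x)) → ((w ∨ g) ↔ w)) ∧ ((¬(w ↔ (¬x))) → (w ∨ g))
Before x := hit ↔ (¬x): ((w ↔ (¬(hit ↔ (¬x)))) → ((w ∨ g) ↔ w)) ∧ ((¬(w ↔ (¬(hit ↔ (¬x))))) → (w ∨ g))
Before e := x ∨ e: ((w ↔ (¬(hit ↔ (¬x)))) → ((w ∨ g) ↔ w)) ∧ ((¬(w ↔ (¬(hit ↔ (¬x))))) → (w ∨ g))
Answer: WP = ((w ↔ (¬(hit ↔ (¬x)))) → ((w ∨ g) ↔ w)) ∧ ((¬(w ↔ (¬(hit ↔ (¬x))))) → (w ∨ g))


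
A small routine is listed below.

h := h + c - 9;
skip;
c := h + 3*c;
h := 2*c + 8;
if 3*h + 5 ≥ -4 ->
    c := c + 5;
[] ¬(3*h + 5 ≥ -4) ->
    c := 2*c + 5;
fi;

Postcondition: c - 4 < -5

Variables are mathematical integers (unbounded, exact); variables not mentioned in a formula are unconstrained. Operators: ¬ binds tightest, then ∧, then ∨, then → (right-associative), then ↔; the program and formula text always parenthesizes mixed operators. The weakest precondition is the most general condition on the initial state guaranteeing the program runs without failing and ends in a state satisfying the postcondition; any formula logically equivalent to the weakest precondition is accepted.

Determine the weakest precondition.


Working backward. After the program, the postcondition c - 4 < -5 must hold; in canonical form it is c < -1.
Then branch requires c < -6; else branch requires 2*c < -6.
Before the if: (3*h ≥ -9 → c < -6) ∧ ((¬(3*h ≥ -9)) → 2*c < -6)
Before h := 2*c + 8: (6*c ≥ -33 → c < -6) ∧ ((¬(6*c ≥ -33)) → 2*c < -6)
Before c := h + 3*c: (18*c + 6*h ≥ -33 → 3*c + h < -6) ∧ ((¬(18*c + 6*h ≥ -33)) → 6*c + 2*h < -6)
Before skip: (18*c + 6*h ≥ -33 → 3*c + h < -6) ∧ ((¬(18*c + 6*h ≥ -33)) → 6*c + 2*h < -6)
Before h := h + c - 9: (24*c + 6*h ≥ 21 → 4*c + h < 3) ∧ ((¬(24*c + 6*h ≥ 21)) → 8*c + 2*h < 12)
Answer: WP = (24*c + 6*h ≥ 21 → 4*c + h < 3) ∧ ((¬(24*c + 6*h ≥ 21)) → 8*c + 2*h < 12)


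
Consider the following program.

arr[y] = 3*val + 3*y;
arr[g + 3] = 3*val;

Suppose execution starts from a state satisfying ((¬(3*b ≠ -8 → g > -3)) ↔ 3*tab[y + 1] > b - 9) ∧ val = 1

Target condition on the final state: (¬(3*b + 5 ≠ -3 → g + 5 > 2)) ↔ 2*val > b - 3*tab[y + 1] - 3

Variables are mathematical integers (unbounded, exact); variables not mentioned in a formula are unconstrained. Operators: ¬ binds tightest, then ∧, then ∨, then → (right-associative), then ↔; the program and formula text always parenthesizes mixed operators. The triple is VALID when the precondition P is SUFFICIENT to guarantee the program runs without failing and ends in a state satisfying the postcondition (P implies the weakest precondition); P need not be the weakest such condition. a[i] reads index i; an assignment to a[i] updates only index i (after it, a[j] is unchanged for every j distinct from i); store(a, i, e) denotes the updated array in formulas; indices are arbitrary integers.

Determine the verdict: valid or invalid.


Working backward. After the program, the postcondition (¬(3*b + 5 ≠ -3 → g + 5 > 2)) ↔ 2*val > b - 3*tab[y + 1] - 3 must hold; in canonical form it is (¬(3*b ≠ -8 → g > -3)) ↔ 3*tab[y + 1] + 2*val > b - 3.
Before arr[g + 3] := 3*val: (¬(3*b ≠ -8 → g > -3)) ↔ 3*tab[y + 1] + 2*val > b - 3
Before arr[y] := 3*val + 3*y: (¬(3*b ≠ -8 → g > -3)) ↔ 3*tab[y + 1] + 2*val > b - 3
The weakest precondition is (¬(3*b ≠ -8 → g > -3)) ↔ 3*tab[y + 1] + 2*val > b - 3.
Check whether ((¬(3*b ≠ -8 → g > -3)) ↔ 3*tab[y + 1] > b - 9) ∧ val = 1 implies it.
Countermodel: at the initial state b = -1, g = -3, tab = {[0] = -2, elsewhere -2}, val = 1, y = -1, the precondition holds but the weakest precondition fails.
Answer: invalid


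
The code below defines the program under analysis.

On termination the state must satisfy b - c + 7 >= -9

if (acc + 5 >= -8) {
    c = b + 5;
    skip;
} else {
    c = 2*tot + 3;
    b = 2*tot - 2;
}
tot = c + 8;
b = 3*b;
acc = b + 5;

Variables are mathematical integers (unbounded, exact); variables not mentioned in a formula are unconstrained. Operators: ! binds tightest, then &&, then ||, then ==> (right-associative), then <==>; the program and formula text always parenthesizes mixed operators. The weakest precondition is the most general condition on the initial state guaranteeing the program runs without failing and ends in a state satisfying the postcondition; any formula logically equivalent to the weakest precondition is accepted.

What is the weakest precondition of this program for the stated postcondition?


Working backward. After the program, the postcondition b - c + 7 >= -9 must hold; in canonical form it is b >= c - 16.
Before acc := b + 5: b >= c - 16
Before b := 3*b: 3*b >= c - 16
Before tot := c + 8: 3*b >= c - 16
Then branch requires 2*b >= -11; else branch requires 4*tot >= -7.
Before the if: (acc >= -13 ==> 2*b >= -11) && ((!(acc >= -13)) ==> 4*tot >= -7)
Answer: WP = (acc >= -13 ==> 2*b >= -11) && ((!(acc >= -13)) ==> 4*tot >= -7)


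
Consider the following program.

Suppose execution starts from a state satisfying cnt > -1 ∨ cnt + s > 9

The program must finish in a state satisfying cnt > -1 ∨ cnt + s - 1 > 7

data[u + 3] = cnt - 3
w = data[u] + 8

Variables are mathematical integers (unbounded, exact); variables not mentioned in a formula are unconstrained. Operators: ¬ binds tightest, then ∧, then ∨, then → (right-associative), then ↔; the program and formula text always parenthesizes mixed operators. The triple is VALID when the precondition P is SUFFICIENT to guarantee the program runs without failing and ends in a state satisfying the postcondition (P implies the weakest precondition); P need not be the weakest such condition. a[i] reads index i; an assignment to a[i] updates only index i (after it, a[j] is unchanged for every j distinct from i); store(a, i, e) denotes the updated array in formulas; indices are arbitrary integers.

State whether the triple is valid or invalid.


Working backward. After the program, the postcondition cnt > -1 ∨ cnt + s - 1 > 7 must hold; in canonical form it is cnt > -1 ∨ cnt + s > 8.
Before w := data[u] + 8: cnt > -1 ∨ cnt + s > 8
Before data[u + 3] := cnt - 3: cnt > -1 ∨ cnt + s > 8
The weakest precondition is cnt > -1 ∨ cnt + s > 8.
Check whether cnt > -1 ∨ cnt + s > 9 implies it.
Every state satisfying the precondition satisfies the weakest precondition: the implication holds.
Answer: valid


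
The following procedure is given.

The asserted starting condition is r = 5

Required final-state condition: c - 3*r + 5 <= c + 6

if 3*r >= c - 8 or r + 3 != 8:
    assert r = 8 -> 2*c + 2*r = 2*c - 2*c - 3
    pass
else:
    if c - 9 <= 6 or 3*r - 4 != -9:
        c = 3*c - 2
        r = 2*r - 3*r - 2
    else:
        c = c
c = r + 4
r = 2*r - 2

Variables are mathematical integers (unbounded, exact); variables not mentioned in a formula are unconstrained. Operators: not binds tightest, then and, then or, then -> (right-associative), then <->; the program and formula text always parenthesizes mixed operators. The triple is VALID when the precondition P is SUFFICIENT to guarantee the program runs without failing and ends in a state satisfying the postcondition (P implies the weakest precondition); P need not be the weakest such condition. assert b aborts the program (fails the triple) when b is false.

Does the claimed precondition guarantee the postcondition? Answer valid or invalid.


Working backward. After the program, the postcondition c - 3*r + 5 <= c + 6 must hold; in canonical form it is 3*r >= -1.
Before r := 2*r - 2: 6*r >= 5
Before c := r + 4: 6*r >= 5
Then branch requires (r = 8 -> 2*c + 2*r = -3) and 6*r >= 5; else branch requires ((c <= 15 or 3*r != -5) -> 6*r <= -17) and ((not (c <= 15 or 3*r != -5)) -> 6*r >= 5).
Before the if: ((3*r >= c - 8 or r != 5) -> ((r = 8 -> 2*c + 2*r = -3) and 6*r >= 5)) and ((not (3*r >= c - 8 or r != 5)) -> (((c <= 15 or 3*r != -5) -> 6*r <= -17) and ((not (c <= 15 or 3*r != -5)) -> 6*r >= 5)))
The weakest precondition is ((3*r >= c - 8 or r != 5) -> ((r = 8 -> 2*c + 2*r = -3) and 6*r >= 5)) and ((not (3*r >= c - 8 or r != 5)) -> (((c <= 15 or 3*r != -5) -> 6*r <= -17) and ((not (c <= 15 or 3*r != -5)) -> 6*r >= 5))).
Check whether r = 5 implies it.
Countermodel: at the initial state c = 24, r = 5, the precondition holds but the weakest precondition fails.
Answer: invalid


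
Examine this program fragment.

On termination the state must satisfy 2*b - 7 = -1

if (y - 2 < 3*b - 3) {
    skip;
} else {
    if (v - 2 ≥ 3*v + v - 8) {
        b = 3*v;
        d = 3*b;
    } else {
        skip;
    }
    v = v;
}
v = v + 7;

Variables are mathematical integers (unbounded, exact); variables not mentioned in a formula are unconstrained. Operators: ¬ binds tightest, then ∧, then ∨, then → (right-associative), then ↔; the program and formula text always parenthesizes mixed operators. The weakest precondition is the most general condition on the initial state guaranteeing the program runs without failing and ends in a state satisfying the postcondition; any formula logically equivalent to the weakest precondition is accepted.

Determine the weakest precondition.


Working backward. After the program, the postcondition 2*b - 7 = -1 must hold; in canonical form it is 2*b = 6.
Before v := v + 7: 2*b = 6
Then branch requires 2*b = 6; else branch requires (3*v ≤ 6 → 6*v = 6) ∧ ((¬(3*v ≤ 6)) → 2*b = 6).
Before the if: (y < 3*b - 1 → 2*b = 6) ∧ ((¬(y < 3*b - 1)) → ((3*v ≤ 6 → 6*v = 6) ∧ ((¬(3*v ≤ 6)) → 2*b = 6)))
Answer: WP = (y < 3*b - 1 → 2*b = 6) ∧ ((¬(y < 3*b - 1)) → ((3*v ≤ 6 → 6*v = 6) ∧ ((¬(3*v ≤ 6)) → 2*b = 6)))


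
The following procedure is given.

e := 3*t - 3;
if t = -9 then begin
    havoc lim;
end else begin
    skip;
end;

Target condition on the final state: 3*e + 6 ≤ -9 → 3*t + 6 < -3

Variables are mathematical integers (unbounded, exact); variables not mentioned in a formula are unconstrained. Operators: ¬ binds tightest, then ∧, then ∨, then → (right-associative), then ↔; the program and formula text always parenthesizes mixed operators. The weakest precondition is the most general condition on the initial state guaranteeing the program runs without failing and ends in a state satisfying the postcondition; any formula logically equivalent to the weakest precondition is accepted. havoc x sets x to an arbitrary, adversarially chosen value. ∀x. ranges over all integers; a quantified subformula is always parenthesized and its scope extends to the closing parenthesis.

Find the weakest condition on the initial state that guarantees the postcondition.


Working backward. After the program, the postcondition 3*e + 6 ≤ -9 → 3*t + 6 < -3 must hold; in canonical form it is 3*e ≤ -15 → 3*t < -9.
Then branch requires 3*e ≤ -15 → 3*t < -9; else branch requires 3*e ≤ -15 → 3*t < -9.
Before the if: (t = -9 → (3*e ≤ -15 → 3*t < -9)) ∧ ((¬(t = -9)) → (3*e ≤ -15 → 3*t < -9))
Before e := 3*t - 3: (t = -9 → (9*t ≤ -6 → 3*t < -9)) ∧ ((¬(t = -9)) → (9*t ≤ -6 → 3*t < -9))
Answer: WP = (t = -9 → (9*t ≤ -6 → 3*t < -9)) ∧ ((¬(t = -9)) → (9*t ≤ -6 → 3*t < -9))


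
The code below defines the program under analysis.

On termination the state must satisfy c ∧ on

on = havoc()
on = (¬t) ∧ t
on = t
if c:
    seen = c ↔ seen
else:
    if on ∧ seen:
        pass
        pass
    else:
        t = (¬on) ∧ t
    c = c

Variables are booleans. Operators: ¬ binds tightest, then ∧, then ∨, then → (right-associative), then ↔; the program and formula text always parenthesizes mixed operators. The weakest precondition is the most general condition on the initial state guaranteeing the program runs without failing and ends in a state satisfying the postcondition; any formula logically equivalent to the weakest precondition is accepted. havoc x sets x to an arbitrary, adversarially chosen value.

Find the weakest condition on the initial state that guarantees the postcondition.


Working backward. After the program, c ∧ on must hold.
Then branch requires c ∧ on; else branch requires ((on ∧ seen) → (c ∧ on)) ∧ ((¬(on ∧ seen)) → (c ∧ on)).
Before the if: (c → (c ∧ on)) ∧ ((¬c) → (((on ∧ seen) → (c ∧ on)) ∧ ((¬(on ∧ seen)) → (c ∧ on))))
Before on := t: (c → (c ∧ t)) ∧ ((¬c) → (((t ∧ seen) → (c ∧ t)) ∧ ((¬(t ∧ seen)) → (c ∧ t))))
Before on := (¬t) ∧ t: (c → (c ∧ t)) ∧ ((¬c) → (((t ∧ seen) → (c ∧ t)) ∧ ((¬(t ∧ seen)) → (c ∧ t))))
Before havoc on: (c → (c ∧ t)) ∧ ((¬c) → (((t ∧ seen) → (c ∧ t)) ∧ ((¬(t ∧ seen)) → (c ∧ t))))
Answer: WP = (c → (c ∧ t)) ∧ ((¬c) → (((t ∧ seen) → (c ∧ t)) ∧ ((¬(t ∧ seen)) → (c ∧ t))))


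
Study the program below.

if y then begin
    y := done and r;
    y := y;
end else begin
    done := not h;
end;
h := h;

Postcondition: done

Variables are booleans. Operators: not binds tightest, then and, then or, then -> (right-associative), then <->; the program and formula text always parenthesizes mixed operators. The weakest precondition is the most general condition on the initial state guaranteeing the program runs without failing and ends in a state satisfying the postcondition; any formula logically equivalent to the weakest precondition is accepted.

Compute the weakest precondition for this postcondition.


Working backward. After the program, done must hold.
Before h := h: done
Then branch requires done; else branch requires not h.
Before the if: (y -> done) and ((not y) -> (not h))
Answer: WP = (y -> done) and ((not y) -> (not h))


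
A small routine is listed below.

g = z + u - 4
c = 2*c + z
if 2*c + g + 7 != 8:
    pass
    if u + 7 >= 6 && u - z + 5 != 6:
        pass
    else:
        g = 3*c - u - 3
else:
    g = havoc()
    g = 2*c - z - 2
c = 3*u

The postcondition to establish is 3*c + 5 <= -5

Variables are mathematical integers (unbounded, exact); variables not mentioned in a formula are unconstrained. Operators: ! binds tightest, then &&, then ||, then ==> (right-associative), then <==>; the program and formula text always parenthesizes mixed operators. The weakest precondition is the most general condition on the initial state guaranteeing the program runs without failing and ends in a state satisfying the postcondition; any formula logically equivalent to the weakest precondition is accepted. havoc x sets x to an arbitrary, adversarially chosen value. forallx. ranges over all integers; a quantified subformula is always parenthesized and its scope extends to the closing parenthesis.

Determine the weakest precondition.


Working backward. After the program, the postcondition 3*c + 5 <= -5 must hold; in canonical form it is 3*c <= -10.
Before c := 3*u: 9*u <= -10
Then branch requires ((u >= -1 && u != z + 1) ==> 9*u <= -10) && ((!(u >= -1 && u != z + 1)) ==> 9*u <= -10); else branch requires 9*u <= -10.
Before the if: (2*c + g != 1 ==> (((u >= -1 && u != z + 1) ==> 9*u <= -10) && ((!(u >= -1 && u != z + 1)) ==> 9*u <= -10))) && ((!(2*c + g != 1)) ==> 9*u <= -10)
Before c := 2*c + z: (4*c + g + 2*z != 1 ==> (((u >= -1 && u != z + 1) ==> 9*u <= -10) && ((!(u >= -1 && u != z + 1)) ==> 9*u <= -10))) && ((!(4*c + g + 2*z != 1)) ==> 9*u <= -10)
Before g := z + u - 4: (4*c + u + 3*z != 5 ==> (((u >= -1 && u != z + 1) ==> 9*u <= -10) && ((!(u >= -1 && u != z + 1)) ==> 9*u <= -10))) && ((!(4*c + u + 3*z != 5)) ==> 9*u <= -10)
Answer: WP = (4*c + u + 3*z != 5 ==> (((u >= -1 && u != z + 1) ==> 9*u <= -10) && ((!(u >= -1 && u != z + 1)) ==> 9*u <= -10))) && ((!(4*c + u + 3*z != 5)) ==> 9*u <= -10)


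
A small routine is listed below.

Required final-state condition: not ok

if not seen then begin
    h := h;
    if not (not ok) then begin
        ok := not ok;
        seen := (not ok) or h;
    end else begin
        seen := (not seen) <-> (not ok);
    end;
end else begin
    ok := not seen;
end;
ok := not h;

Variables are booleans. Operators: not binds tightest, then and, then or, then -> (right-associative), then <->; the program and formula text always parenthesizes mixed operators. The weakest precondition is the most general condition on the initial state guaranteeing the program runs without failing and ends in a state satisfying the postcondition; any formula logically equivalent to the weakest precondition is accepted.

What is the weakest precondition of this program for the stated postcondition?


Working backward. After the program, not ok must hold.
Before ok := not h: h
Then branch requires (ok -> h) and ((not ok) -> h); else branch requires h.
Before the if: ((not seen) -> ((ok -> h) and ((not ok) -> h))) and (seen -> h)
Answer: WP = ((not seen) -> ((ok -> h) and ((not ok) -> h))) and (seen -> h)


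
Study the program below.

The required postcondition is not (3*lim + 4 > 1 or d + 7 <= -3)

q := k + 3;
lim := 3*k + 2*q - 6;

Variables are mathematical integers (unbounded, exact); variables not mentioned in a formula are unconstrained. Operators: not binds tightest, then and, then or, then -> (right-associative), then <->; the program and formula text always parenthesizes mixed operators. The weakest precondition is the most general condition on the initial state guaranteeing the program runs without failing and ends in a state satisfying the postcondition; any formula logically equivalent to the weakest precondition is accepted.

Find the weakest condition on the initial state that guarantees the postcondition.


Working backward. After the program, the postcondition not (3*lim + 4 > 1 or d + 7 <= -3) must hold; in canonical form it is not (3*lim > -3 or d <= -10).
Before lim := 3*k + 2*q - 6: not (9*k + 6*q > 15 or d <= -10)
Before q := k + 3: not (15*k > -3 or d <= -10)
Answer: WP = not (15*k > -3 or d <= -10)


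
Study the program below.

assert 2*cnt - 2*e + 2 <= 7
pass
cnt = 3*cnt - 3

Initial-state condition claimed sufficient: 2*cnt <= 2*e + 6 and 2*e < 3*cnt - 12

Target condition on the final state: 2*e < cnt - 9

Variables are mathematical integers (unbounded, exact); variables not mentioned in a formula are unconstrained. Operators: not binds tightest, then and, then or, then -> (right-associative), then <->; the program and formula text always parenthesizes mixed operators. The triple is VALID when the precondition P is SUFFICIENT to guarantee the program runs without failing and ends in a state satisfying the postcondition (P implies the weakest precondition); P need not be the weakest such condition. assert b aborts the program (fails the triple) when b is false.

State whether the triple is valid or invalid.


Working backward. After the program, 2*e < cnt - 9 must hold.
Before cnt := 3*cnt - 3: 2*e < 3*cnt - 12
Before skip: 2*e < 3*cnt - 12
Before assert 2*cnt - 2*e + 2 <= 7: 2*cnt <= 2*e + 5 and 2*e < 3*cnt - 12
The weakest precondition is 2*cnt <= 2*e + 5 and 2*e < 3*cnt - 12.
Check whether 2*cnt <= 2*e + 6 and 2*e < 3*cnt - 12 implies it.
Countermodel: at the initial state cnt = 7, e = 4, the precondition holds but the weakest precondition fails.
Answer: invalid


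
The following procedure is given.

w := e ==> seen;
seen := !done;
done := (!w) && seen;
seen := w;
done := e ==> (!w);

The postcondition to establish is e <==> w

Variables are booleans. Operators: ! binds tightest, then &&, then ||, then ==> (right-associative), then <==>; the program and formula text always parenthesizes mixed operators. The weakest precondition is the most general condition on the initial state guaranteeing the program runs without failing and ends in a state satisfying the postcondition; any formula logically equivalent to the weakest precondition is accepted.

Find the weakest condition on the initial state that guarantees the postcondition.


Working backward. After the program, e <==> w must hold.
Before done := e ==> (!w): e <==> w
Before seen := w: e <==> w
Before done := (!w) && seen: e <==> w
Before seen := !done: e <==> w
Before w := e ==> seen: e <==> (e ==> seen)
Answer: WP = e <==> (e ==> seen)


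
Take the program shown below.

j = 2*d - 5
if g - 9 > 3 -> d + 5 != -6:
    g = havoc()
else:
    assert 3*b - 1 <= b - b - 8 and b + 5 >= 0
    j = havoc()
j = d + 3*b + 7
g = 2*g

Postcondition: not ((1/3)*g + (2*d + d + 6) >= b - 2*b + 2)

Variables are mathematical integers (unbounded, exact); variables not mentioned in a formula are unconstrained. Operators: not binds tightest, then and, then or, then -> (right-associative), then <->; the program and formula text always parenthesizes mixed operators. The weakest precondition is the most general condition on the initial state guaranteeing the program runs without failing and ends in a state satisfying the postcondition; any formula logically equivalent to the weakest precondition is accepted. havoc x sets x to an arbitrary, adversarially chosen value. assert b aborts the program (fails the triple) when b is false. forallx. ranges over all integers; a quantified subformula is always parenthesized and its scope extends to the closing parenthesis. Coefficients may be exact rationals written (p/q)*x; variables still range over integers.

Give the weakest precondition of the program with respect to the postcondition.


Working backward. After the program, the postcondition not ((1/3)*g + (2*d + d + 6) >= b - 2*b + 2) must hold; in canonical form it is not (b + 3*d + (1/3)*g >= -4).
Before g := 2*g: not (b + 3*d + (2/3)*g >= -4)
Before j := d + 3*b + 7: not (b + 3*d + (2/3)*g >= -4)
Then branch requires forall g_1. (not (b + 3*d + (2/3)*g_1 >= -4)); else branch requires 3*b <= -7 and b >= -5 and (not (b + 3*d + (2/3)*g >= -4)).
Before the if: ((g > 12 -> d != -11) -> (forall g_1. (not (b + 3*d + (2/3)*g_1 >= -4)))) and ((not (g > 12 -> d != -11)) -> (3*b <= -7 and b >= -5 and (not (b + 3*d + (2/3)*g >= -4))))
Before j := 2*d - 5: ((g > 12 -> d != -11) -> (forall g_1. (not (b + 3*d + (2/3)*g_1 >= -4)))) and ((not (g > 12 -> d != -11)) -> (3*b <= -7 and b >= -5 and (not (b + 3*d + (2/3)*g >= -4))))
Answer: WP = ((g > 12 -> d != -11) -> (forall g_1. (not (b + 3*d + (2/3)*g_1 >= -4)))) and ((not (g > 12 -> d != -11)) -> (3*b <= -7 and b >= -5 and (not (b + 3*d + (2/3)*g >= -4))))


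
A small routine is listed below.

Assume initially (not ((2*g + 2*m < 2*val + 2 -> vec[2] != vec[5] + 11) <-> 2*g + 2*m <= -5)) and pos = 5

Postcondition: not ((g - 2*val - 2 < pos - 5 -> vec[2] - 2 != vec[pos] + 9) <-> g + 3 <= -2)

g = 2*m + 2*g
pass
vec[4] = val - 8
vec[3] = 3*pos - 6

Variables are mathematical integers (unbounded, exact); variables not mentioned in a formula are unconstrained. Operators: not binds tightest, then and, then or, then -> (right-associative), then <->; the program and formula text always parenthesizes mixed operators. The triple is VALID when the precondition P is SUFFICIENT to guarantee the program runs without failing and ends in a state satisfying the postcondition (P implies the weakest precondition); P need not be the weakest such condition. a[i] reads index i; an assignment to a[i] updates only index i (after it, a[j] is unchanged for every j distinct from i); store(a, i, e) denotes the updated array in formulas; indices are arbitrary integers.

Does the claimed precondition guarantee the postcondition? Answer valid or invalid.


Working backward. After the program, the postcondition not ((g - 2*val - 2 < pos - 5 -> vec[2] - 2 != vec[pos] + 9) <-> g + 3 <= -2) must hold; in canonical form it is not ((g < pos + 2*val - 3 -> vec[2] != vec[pos] + 11) <-> g <= -5).
Before vec[3] := 3*pos - 6: not ((g < pos + 2*val - 3 -> vec[2] != store(vec, 3, 3*pos - 6)[pos] + 11) <-> g <= -5)
Before vec[4] := val - 8: not ((g < pos + 2*val - 3 -> vec[2] != store(store(vec, 4, val - 8), 3, 3*pos - 6)[pos] + 11) <-> g <= -5)
Before skip: not ((g < pos + 2*val - 3 -> vec[2] != store(store(vec, 4, val - 8), 3, 3*pos - 6)[pos] + 11) <-> g <= -5)
Before g := 2*m + 2*g: not ((2*g + 2*m < pos + 2*val - 3 -> vec[2] != store(store(vec, 4, val - 8), 3, 3*pos - 6)[pos] + 11) <-> 2*g + 2*m <= -5)
The weakest precondition is not ((2*g + 2*m < pos + 2*val - 3 -> vec[2] != store(store(vec, 4, val - 8), 3, 3*pos - 6)[pos] + 11) <-> 2*g + 2*m <= -5).
Check whether (not ((2*g + 2*m < 2*val + 2 -> vec[2] != vec[5] + 11) <-> 2*g + 2*m <= -5)) and pos = 5 implies it.
Every state satisfying the precondition satisfies the weakest precondition: the implication holds.
Answer: valid


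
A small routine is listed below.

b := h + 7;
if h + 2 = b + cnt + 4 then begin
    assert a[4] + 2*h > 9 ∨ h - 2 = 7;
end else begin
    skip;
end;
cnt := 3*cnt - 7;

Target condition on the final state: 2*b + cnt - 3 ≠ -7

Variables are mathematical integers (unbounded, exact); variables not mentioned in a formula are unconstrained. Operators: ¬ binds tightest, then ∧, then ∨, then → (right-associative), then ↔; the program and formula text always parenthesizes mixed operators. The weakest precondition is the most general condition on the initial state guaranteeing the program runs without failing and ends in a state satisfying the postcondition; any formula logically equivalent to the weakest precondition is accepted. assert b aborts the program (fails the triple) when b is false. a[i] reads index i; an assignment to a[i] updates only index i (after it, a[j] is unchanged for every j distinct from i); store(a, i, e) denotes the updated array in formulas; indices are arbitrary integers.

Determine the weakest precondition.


Working backward. After the program, the postcondition 2*b + cnt - 3 ≠ -7 must hold; in canonical form it is 2*b + cnt ≠ -4.
Before cnt := 3*cnt - 7: 2*b + 3*cnt ≠ 3
Then branch requires (a[4] + 2*h > 9 ∨ h = 9) ∧ 2*b + 3*cnt ≠ 3; else branch requires 2*b + 3*cnt ≠ 3.
Before the if: (h = b + cnt + 2 → ((a[4] + 2*h > 9 ∨ h = 9) ∧ 2*b + 3*cnt ≠ 3)) ∧ ((¬(h = b + cnt + 2)) → 2*b + 3*cnt ≠ 3)
Before b := h + 7: (cnt = -9 → ((a[4] + 2*h > 9 ∨ h = 9) ∧ 3*cnt + 2*h ≠ -11)) ∧ ((¬(cnt = -9)) → 3*cnt + 2*h ≠ -11)
Answer: WP = (cnt = -9 → ((a[4] + 2*h > 9 ∨ h = 9) ∧ 3*cnt + 2*h ≠ -11)) ∧ ((¬(cnt = -9)) → 3*cnt + 2*h ≠ -11)


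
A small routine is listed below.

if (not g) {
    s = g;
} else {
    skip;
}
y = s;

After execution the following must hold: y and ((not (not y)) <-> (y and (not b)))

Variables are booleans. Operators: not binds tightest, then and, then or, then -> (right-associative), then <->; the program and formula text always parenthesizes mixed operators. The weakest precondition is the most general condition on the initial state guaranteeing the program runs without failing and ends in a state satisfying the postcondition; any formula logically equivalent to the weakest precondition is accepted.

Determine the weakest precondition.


Working backward. After the program, the postcondition y and ((not (not y)) <-> (y and (not b))) must hold; in canonical form it is y and (y <-> (y and (not b))).
Before y := s: s and (s <-> (s and (not b)))
Then branch requires g and (g <-> (g and (not b))); else branch requires s and (s <-> (s and (not b))).
Before the if: ((not g) -> (g and (g <-> (g and (not b))))) and (g -> (s and (s <-> (s and (not b)))))
Answer: WP = ((not g) -> (g and (g <-> (g and (not b))))) and (g -> (s and (s <-> (s and (not b)))))


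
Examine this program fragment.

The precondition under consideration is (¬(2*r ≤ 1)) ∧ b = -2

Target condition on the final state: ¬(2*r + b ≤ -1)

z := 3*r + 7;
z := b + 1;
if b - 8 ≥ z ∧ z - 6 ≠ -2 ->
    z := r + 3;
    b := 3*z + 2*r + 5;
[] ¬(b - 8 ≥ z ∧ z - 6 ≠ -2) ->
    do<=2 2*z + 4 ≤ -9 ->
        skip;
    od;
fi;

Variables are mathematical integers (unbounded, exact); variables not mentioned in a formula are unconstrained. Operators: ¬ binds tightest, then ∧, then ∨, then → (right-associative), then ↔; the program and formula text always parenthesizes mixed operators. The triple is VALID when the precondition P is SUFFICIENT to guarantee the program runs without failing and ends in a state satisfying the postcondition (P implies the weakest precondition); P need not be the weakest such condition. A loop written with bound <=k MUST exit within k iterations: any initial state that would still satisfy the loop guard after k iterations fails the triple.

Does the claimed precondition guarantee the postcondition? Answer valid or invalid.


Working backward. After the program, the postcondition ¬(2*r + b ≤ -1) must hold; in canonical form it is ¬(b + 2*r ≤ -1).
Then branch requires ¬(7*r ≤ -15); else branch requires (2*z ≤ -13 → ((2*z ≤ -13 → ((¬(2*z ≤ -13)) ∧ (¬(b + 2*r ≤ -1)))) ∧ ((¬(2*z ≤ -13)) → (¬(b + 2*r ≤ -1))))) ∧ ((¬(2*z ≤ -13)) → (¬(b + 2*r ≤ -1))).
Before the if: ((b ≥ z + 8 ∧ z ≠ 4) → (¬(7*r ≤ -15))) ∧ ((¬(b ≥ z + 8 ∧ z ≠ 4)) → ((2*z ≤ -13 → ((2*z ≤ -13 → ((¬(2*z ≤ -13)) ∧ (¬(b + 2*r ≤ -1)))) ∧ ((¬(2*z ≤ -13)) → (¬(b + 2*r ≤ -1))))) ∧ ((¬(2*z ≤ -13)) → (¬(b + 2*r ≤ -1)))))
Before z := b + 1: (2*b ≤ -15 → ((2*b ≤ -15 → ((¬(2*b ≤ -15)) ∧ (¬(b + 2*r ≤ -1)))) ∧ ((¬(2*b ≤ -15)) → (¬(b + 2*r ≤ -1))))) ∧ ((¬(2*b ≤ -15)) → (¬(b + 2*r ≤ -1)))
Before z := 3*r + 7: (2*b ≤ -15 → ((2*b ≤ -15 → ((¬(2*b ≤ -15)) ∧ (¬(b + 2*r ≤ -1)))) ∧ ((¬(2*b ≤ -15)) → (¬(b + 2*r ≤ -1))))) ∧ ((¬(2*b ≤ -15)) → (¬(b + 2*r ≤ -1)))
The weakest precondition is (2*b ≤ -15 → ((2*b ≤ -15 → ((¬(2*b ≤ -15)) ∧ (¬(b + 2*r ≤ -1)))) ∧ ((¬(2*b ≤ -15)) → (¬(b + 2*r ≤ -1))))) ∧ ((¬(2*b ≤ -15)) → (¬(b + 2*r ≤ -1))).
Check whether (¬(2*r ≤ 1)) ∧ b = -2 implies it.
Every state satisfying the precondition satisfies the weakest precondition: the implication holds.
Answer: valid


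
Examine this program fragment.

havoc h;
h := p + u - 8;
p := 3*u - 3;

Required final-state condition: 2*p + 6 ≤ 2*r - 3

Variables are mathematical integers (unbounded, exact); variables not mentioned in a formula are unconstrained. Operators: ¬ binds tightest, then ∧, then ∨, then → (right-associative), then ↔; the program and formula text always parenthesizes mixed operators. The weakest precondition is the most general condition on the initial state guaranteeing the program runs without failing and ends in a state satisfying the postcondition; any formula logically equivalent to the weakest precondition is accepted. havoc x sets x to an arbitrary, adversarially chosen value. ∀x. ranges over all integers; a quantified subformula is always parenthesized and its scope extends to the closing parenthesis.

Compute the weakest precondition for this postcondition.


Working backward. After the program, the postcondition 2*p + 6 ≤ 2*r - 3 must hold; in canonical form it is 2*p ≤ 2*r - 9.
Before p := 3*u - 3: 6*u ≤ 2*r - 3
Before h := p + u - 8: 6*u ≤ 2*r - 3
Before havoc h: 6*u ≤ 2*r - 3
Answer: WP = 6*u ≤ 2*r - 3


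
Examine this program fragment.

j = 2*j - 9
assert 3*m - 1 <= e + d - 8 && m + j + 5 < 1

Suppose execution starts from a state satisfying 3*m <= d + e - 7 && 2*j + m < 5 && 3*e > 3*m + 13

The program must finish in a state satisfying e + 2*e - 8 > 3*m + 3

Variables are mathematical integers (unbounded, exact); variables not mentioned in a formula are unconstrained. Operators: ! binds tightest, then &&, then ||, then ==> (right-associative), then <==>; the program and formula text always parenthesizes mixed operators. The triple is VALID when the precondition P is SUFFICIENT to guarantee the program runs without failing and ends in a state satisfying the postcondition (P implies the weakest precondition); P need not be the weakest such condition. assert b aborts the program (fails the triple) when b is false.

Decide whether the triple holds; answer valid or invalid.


Working backward. After the program, the postcondition e + 2*e - 8 > 3*m + 3 must hold; in canonical form it is 3*e > 3*m + 11.
Before assert 3*m - 1 <= e + d - 8 && m + j + 5 < 1: 3*m <= d + e - 7 && j + m < -4 && 3*e > 3*m + 11
Before j := 2*j - 9: 3*m <= d + e - 7 && 2*j + m < 5 && 3*e > 3*m + 11
The weakest precondition is 3*m <= d + e - 7 && 2*j + m < 5 && 3*e > 3*m + 11.
Check whether 3*m <= d + e - 7 && 2*j + m < 5 && 3*e > 3*m + 13 implies it.
Every state satisfying the precondition satisfies the weakest precondition: the implication holds.
Answer: valid


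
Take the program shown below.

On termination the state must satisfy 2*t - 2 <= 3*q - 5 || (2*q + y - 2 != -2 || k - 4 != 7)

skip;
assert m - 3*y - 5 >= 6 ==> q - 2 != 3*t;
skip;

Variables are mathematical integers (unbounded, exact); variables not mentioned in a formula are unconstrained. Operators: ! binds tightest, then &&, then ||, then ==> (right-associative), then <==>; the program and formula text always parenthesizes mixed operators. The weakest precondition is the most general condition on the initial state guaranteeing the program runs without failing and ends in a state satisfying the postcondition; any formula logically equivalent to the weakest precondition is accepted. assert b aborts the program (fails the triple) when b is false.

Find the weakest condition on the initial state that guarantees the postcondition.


Working backward. After the program, the postcondition 2*t - 2 <= 3*q - 5 || (2*q + y - 2 != -2 || k - 4 != 7) must hold; in canonical form it is 2*t <= 3*q - 3 || 2*q + y != 0 || k != 11.
Before skip: 2*t <= 3*q - 3 || 2*q + y != 0 || k != 11
Before assert m - 3*y - 5 >= 6 ==> q - 2 != 3*t: (m >= 3*y + 11 ==> q != 3*t + 2) && (2*t <= 3*q - 3 || 2*q + y != 0 || k != 11)
Before skip: (m >= 3*y + 11 ==> q != 3*t + 2) && (2*t <= 3*q - 3 || 2*q + y != 0 || k != 11)
Answer: WP = (m >= 3*y + 11 ==> q != 3*t + 2) && (2*t <= 3*q - 3 || 2*q + y != 0 || k != 11)


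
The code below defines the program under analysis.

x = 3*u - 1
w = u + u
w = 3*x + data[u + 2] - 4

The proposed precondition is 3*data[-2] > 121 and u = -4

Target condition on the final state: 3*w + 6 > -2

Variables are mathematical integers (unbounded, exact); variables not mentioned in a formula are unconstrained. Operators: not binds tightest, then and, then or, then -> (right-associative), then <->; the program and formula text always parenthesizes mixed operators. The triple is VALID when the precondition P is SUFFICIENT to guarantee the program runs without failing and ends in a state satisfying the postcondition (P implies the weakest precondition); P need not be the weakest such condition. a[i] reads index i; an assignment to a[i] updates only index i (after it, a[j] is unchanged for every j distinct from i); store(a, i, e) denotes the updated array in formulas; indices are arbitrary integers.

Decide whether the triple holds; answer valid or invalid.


Working backward. After the program, the postcondition 3*w + 6 > -2 must hold; in canonical form it is 3*w > -8.
Before w := 3*x + data[u + 2] - 4: 3*data[u + 2] + 9*x > 4
Before w := u + u: 3*data[u + 2] + 9*x > 4
Before x := 3*u - 1: 3*data[u + 2] + 27*u > 13
The weakest precondition is 3*data[u + 2] + 27*u > 13.
Check whether 3*data[-2] > 121 and u = -4 implies it.
Every state satisfying the precondition satisfies the weakest precondition: the implication holds.
Answer: valid


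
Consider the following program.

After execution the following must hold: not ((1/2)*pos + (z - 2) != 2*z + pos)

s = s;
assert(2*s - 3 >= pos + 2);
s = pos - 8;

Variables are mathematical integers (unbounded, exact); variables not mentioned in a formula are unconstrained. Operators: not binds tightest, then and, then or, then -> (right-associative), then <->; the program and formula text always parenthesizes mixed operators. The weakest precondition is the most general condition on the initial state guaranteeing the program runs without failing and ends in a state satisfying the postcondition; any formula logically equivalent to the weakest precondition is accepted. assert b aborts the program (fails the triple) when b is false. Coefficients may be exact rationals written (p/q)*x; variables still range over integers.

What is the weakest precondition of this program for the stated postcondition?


Working backward. After the program, the postcondition not ((1/2)*pos + (z - 2) != 2*z + pos) must hold; in canonical form it is not ((1/2)*pos + z != -2).
Before s := pos - 8: not ((1/2)*pos + z != -2)
Before assert 2*s - 3 >= pos + 2: 2*s >= pos + 5 and (not ((1/2)*pos + z != -2))
Before s := s: 2*s >= pos + 5 and (not ((1/2)*pos + z != -2))
Answer: WP = 2*s >= pos + 5 and (not ((1/2)*pos + z != -2))


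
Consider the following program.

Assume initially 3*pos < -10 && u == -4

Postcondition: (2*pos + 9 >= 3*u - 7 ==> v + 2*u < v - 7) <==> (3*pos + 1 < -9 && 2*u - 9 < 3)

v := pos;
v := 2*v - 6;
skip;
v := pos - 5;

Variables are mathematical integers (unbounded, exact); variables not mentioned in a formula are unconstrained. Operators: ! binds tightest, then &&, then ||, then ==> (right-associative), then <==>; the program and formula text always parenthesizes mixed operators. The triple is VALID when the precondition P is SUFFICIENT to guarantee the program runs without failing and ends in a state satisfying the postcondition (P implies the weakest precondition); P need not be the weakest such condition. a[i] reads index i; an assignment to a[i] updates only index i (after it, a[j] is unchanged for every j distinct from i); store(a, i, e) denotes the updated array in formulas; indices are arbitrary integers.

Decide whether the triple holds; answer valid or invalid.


Working backward. After the program, the postcondition (2*pos + 9 >= 3*u - 7 ==> v + 2*u < v - 7) <==> (3*pos + 1 < -9 && 2*u - 9 < 3) must hold; in canonical form it is (2*pos >= 3*u - 16 ==> 2*u < -7) <==> (3*pos < -10 && 2*u < 12).
Before v := pos - 5: (2*pos >= 3*u - 16 ==> 2*u < -7) <==> (3*pos < -10 && 2*u < 12)
Before skip: (2*pos >= 3*u - 16 ==> 2*u < -7) <==> (3*pos < -10 && 2*u < 12)
Before v := 2*v - 6: (2*pos >= 3*u - 16 ==> 2*u < -7) <==> (3*pos < -10 && 2*u < 12)
Before v := pos: (2*pos >= 3*u - 16 ==> 2*u < -7) <==> (3*pos < -10 && 2*u < 12)
The weakest precondition is (2*pos >= 3*u - 16 ==> 2*u < -7) <==> (3*pos < -10 && 2*u < 12).
Check whether 3*pos < -10 && u == -4 implies it.
Every state satisfying the precondition satisfies the weakest precondition: the implication holds.
Answer: valid
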